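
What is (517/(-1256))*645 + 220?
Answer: -57145/1256 ≈ -45.498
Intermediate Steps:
(517/(-1256))*645 + 220 = (517*(-1/1256))*645 + 220 = -517/1256*645 + 220 = -333465/1256 + 220 = -57145/1256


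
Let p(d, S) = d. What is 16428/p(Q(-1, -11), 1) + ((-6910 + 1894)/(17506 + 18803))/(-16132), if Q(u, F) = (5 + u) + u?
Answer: 14067959018/2569021 ≈ 5476.0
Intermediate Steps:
Q(u, F) = 5 + 2*u
16428/p(Q(-1, -11), 1) + ((-6910 + 1894)/(17506 + 18803))/(-16132) = 16428/(5 + 2*(-1)) + ((-6910 + 1894)/(17506 + 18803))/(-16132) = 16428/(5 - 2) - 5016/36309*(-1/16132) = 16428/3 - 5016*1/36309*(-1/16132) = 16428*(⅓) - 88/637*(-1/16132) = 5476 + 22/2569021 = 14067959018/2569021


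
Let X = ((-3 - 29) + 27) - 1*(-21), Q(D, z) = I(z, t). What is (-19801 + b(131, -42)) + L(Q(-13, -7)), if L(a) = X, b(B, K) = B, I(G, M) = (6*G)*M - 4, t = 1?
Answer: -19654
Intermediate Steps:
I(G, M) = -4 + 6*G*M (I(G, M) = 6*G*M - 4 = -4 + 6*G*M)
Q(D, z) = -4 + 6*z (Q(D, z) = -4 + 6*z*1 = -4 + 6*z)
X = 16 (X = (-32 + 27) + 21 = -5 + 21 = 16)
L(a) = 16
(-19801 + b(131, -42)) + L(Q(-13, -7)) = (-19801 + 131) + 16 = -19670 + 16 = -19654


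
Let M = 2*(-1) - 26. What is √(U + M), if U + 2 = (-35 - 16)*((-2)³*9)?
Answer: √3642 ≈ 60.349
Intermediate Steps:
M = -28 (M = -2 - 26 = -28)
U = 3670 (U = -2 + (-35 - 16)*((-2)³*9) = -2 - (-408)*9 = -2 - 51*(-72) = -2 + 3672 = 3670)
√(U + M) = √(3670 - 28) = √3642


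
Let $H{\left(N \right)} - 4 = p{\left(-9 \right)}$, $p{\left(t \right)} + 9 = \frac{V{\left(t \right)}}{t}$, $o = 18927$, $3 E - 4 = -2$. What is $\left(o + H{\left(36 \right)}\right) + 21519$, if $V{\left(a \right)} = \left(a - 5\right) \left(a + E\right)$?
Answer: $\frac{1091557}{27} \approx 40428.0$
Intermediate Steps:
$E = \frac{2}{3}$ ($E = \frac{4}{3} + \frac{1}{3} \left(-2\right) = \frac{4}{3} - \frac{2}{3} = \frac{2}{3} \approx 0.66667$)
$V{\left(a \right)} = \left(-5 + a\right) \left(\frac{2}{3} + a\right)$ ($V{\left(a \right)} = \left(a - 5\right) \left(a + \frac{2}{3}\right) = \left(-5 + a\right) \left(\frac{2}{3} + a\right)$)
$p{\left(t \right)} = -9 + \frac{- \frac{10}{3} + t^{2} - \frac{13 t}{3}}{t}$
$H{\left(N \right)} = - \frac{485}{27}$ ($H{\left(N \right)} = 4 - \left(\frac{67}{3} - \frac{10}{27}\right) = 4 - \frac{593}{27} = - \frac{485}{27}$)
$\left(o + H{\left(36 \right)}\right) + 21519 = \left(18927 - \frac{485}{27}\right) + 21519 = \frac{510544}{27} + 21519 = \frac{1091557}{27}$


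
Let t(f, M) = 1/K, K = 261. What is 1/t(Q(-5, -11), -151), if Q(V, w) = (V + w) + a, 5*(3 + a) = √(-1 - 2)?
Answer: 261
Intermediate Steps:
a = -3 + I*√3/5 (a = -3 + √(-1 - 2)/5 = -3 + √(-3)/5 = -3 + (I*√3)/5 = -3 + I*√3/5 ≈ -3.0 + 0.34641*I)
Q(V, w) = -3 + V + w + I*√3/5 (Q(V, w) = (V + w) + (-3 + I*√3/5) = -3 + V + w + I*√3/5)
t(f, M) = 1/261
1/t(Q(-5, -11), -151) = 1/(1/261) = 261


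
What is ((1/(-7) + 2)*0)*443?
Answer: 0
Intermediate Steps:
((1/(-7) + 2)*0)*443 = ((-⅐ + 2)*0)*443 = ((13/7)*0)*443 = 0*443 = 0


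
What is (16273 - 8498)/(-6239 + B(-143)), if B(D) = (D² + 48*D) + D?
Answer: 7775/7203 ≈ 1.0794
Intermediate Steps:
B(D) = D² + 49*D
(16273 - 8498)/(-6239 + B(-143)) = (16273 - 8498)/(-6239 - 143*(49 - 143)) = 7775/(-6239 - 143*(-94)) = 7775/(-6239 + 13442) = 7775/7203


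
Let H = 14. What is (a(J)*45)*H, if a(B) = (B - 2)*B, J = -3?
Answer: 9450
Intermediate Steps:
a(B) = B*(-2 + B) (a(B) = (-2 + B)*B = B*(-2 + B))
(a(J)*45)*H = (-3*(-2 - 3)*45)*14 = (-3*(-5)*45)*14 = (15*45)*14 = 675*14 = 9450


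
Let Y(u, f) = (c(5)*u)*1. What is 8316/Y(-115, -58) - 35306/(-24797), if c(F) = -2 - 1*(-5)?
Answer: -64677094/2851655 ≈ -22.681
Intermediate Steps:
c(F) = 3 (c(F) = -2 + 5 = 3)
Y(u, f) = 3*u (Y(u, f) = (3*u)*1 = 3*u)
8316/Y(-115, -58) - 35306/(-24797) = 8316/((3*(-115))) - 35306/(-24797) = 8316/(-345) - 35306*(-1/24797) = 8316*(-1/345) + 35306/24797 = -2772/115 + 35306/24797 = -64677094/2851655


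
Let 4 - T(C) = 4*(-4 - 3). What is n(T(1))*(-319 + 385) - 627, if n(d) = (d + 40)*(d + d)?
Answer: 303501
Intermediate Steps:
T(C) = 32 (T(C) = 4 - 4*(-4 - 3) = 4 - 4*(-7) = 4 - 1*(-28) = 4 + 28 = 32)
n(d) = 2*d*(40 + d) (n(d) = (40 + d)*(2*d) = 2*d*(40 + d))
n(T(1))*(-319 + 385) - 627 = (2*32*(40 + 32))*(-319 + 385) - 627 = (2*32*72)*66 - 627 = 4608*66 - 627 = 304128 - 627 = 303501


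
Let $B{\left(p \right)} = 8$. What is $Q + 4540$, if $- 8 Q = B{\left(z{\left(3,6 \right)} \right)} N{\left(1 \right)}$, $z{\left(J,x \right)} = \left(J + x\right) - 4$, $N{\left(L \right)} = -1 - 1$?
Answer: $4542$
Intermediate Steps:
$N{\left(L \right)} = -2$
$z{\left(J,x \right)} = -4 + J + x$
$Q = 2$ ($Q = - \frac{8 \left(-2\right)}{8} = \left(- \frac{1}{8}\right) \left(-16\right) = 2$)
$Q + 4540 = 2 + 4540 = 4542$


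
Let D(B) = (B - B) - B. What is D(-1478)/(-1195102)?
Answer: -739/597551 ≈ -0.0012367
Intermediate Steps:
D(B) = -B (D(B) = 0 - B = -B)
D(-1478)/(-1195102) = -1*(-1478)/(-1195102) = 1478*(-1/1195102) = -739/597551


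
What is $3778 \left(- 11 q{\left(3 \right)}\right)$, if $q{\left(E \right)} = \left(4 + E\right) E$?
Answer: $-872718$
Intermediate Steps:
$q{\left(E \right)} = E \left(4 + E\right)$
$3778 \left(- 11 q{\left(3 \right)}\right) = 3778 \left(- 11 \cdot 3 \left(4 + 3\right)\right) = 3778 \left(- 11 \cdot 3 \cdot 7\right) = 3778 \left(\left(-11\right) 21\right) = 3778 \left(-231\right) = -872718$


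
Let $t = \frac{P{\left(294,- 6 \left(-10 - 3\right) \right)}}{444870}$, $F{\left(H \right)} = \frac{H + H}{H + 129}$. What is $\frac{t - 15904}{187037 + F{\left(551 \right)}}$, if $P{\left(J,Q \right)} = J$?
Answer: $- \frac{11455105444}{134717505657} \approx -0.085031$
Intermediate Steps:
$F{\left(H \right)} = \frac{2 H}{129 + H}$
$t = \frac{49}{74145}$ ($t = \frac{294}{444870} = 294 \cdot \frac{1}{444870} = \frac{49}{74145} \approx 0.00066087$)
$\frac{t - 15904}{187037 + F{\left(551 \right)}} = \frac{\frac{49}{74145} - 15904}{187037 + 2 \cdot 551 \frac{1}{129 + 551}} = - \frac{1179202031}{74145 \left(187037 + 2 \cdot 551 \cdot \frac{1}{680}\right)} = - \frac{1179202031}{74145 \left(187037 + \frac{551}{340}\right)} = - \frac{1179202031}{74145 \cdot \frac{63593131}{340}} = \left(- \frac{1179202031}{74145}\right) \frac{340}{63593131} = - \frac{11455105444}{134717505657}$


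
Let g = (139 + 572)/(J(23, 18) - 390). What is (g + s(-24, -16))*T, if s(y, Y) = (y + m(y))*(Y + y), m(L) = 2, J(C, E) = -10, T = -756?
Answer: -66393621/100 ≈ -6.6394e+5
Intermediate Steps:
s(y, Y) = (2 + y)*(Y + y) (s(y, Y) = (y + 2)*(Y + y) = (2 + y)*(Y + y))
g = -711/400 (g = (139 + 572)/(-10 - 390) = 711/(-400) = 711*(-1/400) = -711/400 ≈ -1.7775)
(g + s(-24, -16))*T = (-711/400 + ((-24)² + 2*(-16) + 2*(-24) - 16*(-24)))*(-756) = (-711/400 + (576 - 32 - 48 + 384))*(-756) = (-711/400 + 880)*(-756) = (351289/400)*(-756) = -66393621/100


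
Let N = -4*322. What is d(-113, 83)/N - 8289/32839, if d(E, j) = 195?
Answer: -17079837/42296632 ≈ -0.40381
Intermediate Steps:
N = -1288
d(-113, 83)/N - 8289/32839 = 195/(-1288) - 8289/32839 = 195*(-1/1288) - 8289*1/32839 = -195/1288 - 8289/32839 = -17079837/42296632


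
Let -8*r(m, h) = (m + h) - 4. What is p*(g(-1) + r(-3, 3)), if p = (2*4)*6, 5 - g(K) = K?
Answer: 312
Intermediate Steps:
r(m, h) = ½ - h/8 - m/8 (r(m, h) = -((m + h) - 4)/8 = -((h + m) - 4)/8 = -(-4 + h + m)/8 = ½ - h/8 - m/8)
g(K) = 5 - K
p = 48 (p = 8*6 = 48)
p*(g(-1) + r(-3, 3)) = 48*((5 - 1*(-1)) + (½ - ⅛*3 - ⅛*(-3))) = 48*((5 + 1) + (½ - 3/8 + 3/8)) = 48*(6 + ½) = 48*(13/2) = 312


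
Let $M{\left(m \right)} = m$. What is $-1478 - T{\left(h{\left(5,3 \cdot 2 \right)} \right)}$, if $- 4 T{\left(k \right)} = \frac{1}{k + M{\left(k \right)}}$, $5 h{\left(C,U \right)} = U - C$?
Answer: $- \frac{11819}{8} \approx -1477.4$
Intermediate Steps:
$h{\left(C,U \right)} = - \frac{C}{5} + \frac{U}{5}$ ($h{\left(C,U \right)} = \frac{U - C}{5} = - \frac{C}{5} + \frac{U}{5}$)
$T{\left(k \right)} = - \frac{1}{8 k}$ ($T{\left(k \right)} = - \frac{1}{4 \left(k + k\right)} = - \frac{1}{4 \cdot 2 k} = - \frac{\frac{1}{2} \frac{1}{k}}{4} = - \frac{1}{8 k}$)
$-1478 - T{\left(h{\left(5,3 \cdot 2 \right)} \right)} = -1478 - - \frac{1}{8 \left(\left(- \frac{1}{5}\right) 5 + \frac{3 \cdot 2}{5}\right)} = -1478 - - \frac{1}{8 \left(-1 + \frac{1}{5} \cdot 6\right)} = -1478 - - \frac{1}{8 \left(-1 + \frac{6}{5}\right)} = -1478 - - \frac{\frac{1}{\frac{1}{5}}}{8} = -1478 - \left(- \frac{1}{8}\right) 5 = -1478 - - \frac{5}{8} = -1478 + \frac{5}{8} = - \frac{11819}{8}$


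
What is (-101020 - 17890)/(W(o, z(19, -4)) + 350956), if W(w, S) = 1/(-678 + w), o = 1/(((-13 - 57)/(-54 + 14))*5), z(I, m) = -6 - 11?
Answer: -2821258660/8326782021 ≈ -0.33882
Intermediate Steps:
z(I, m) = -17
o = 4/35 (o = 1/(-70/(-40)*5) = 1/(-70*(-1/40)*5) = 1/((7/4)*5) = 1/(35/4) = 4/35 ≈ 0.11429)
(-101020 - 17890)/(W(o, z(19, -4)) + 350956) = (-101020 - 17890)/(1/(-678 + 4/35) + 350956) = -118910/(1/(-23726/35) + 350956) = -118910/(-35/23726 + 350956) = -118910/8326782021/23726 = -118910*23726/8326782021 = -2821258660/8326782021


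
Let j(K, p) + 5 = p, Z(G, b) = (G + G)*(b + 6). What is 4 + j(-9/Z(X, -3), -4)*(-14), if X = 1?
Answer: 130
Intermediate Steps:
Z(G, b) = 2*G*(6 + b) (Z(G, b) = (2*G)*(6 + b) = 2*G*(6 + b))
j(K, p) = -5 + p
4 + j(-9/Z(X, -3), -4)*(-14) = 4 + (-5 - 4)*(-14) = 4 - 9*(-14) = 4 + 126 = 130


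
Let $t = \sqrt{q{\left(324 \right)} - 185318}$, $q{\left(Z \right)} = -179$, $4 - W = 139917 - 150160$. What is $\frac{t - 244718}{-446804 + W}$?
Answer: $\frac{244718}{436557} - \frac{i \sqrt{185497}}{436557} \approx 0.56056 - 0.00098657 i$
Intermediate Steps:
$W = 10247$ ($W = 4 - \left(139917 - 150160\right) = 4 - -10243 = 4 + 10243 = 10247$)
$t = i \sqrt{185497}$ ($t = \sqrt{-179 - 185318} = \sqrt{-185497} = i \sqrt{185497} \approx 430.69 i$)
$\frac{t - 244718}{-446804 + W} = \frac{i \sqrt{185497} - 244718}{-446804 + 10247} = \frac{-244718 + i \sqrt{185497}}{-436557} = \left(-244718 + i \sqrt{185497}\right) \left(- \frac{1}{436557}\right) = \frac{244718}{436557} - \frac{i \sqrt{185497}}{436557}$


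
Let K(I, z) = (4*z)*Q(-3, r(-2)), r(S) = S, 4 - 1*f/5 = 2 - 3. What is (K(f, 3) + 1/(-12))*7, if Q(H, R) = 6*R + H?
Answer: -15127/12 ≈ -1260.6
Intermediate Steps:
f = 25 (f = 20 - 5*(2 - 3) = 20 - 5*(-1) = 20 + 5 = 25)
Q(H, R) = H + 6*R
K(I, z) = -60*z (K(I, z) = (4*z)*(-3 + 6*(-2)) = (4*z)*(-3 - 12) = (4*z)*(-15) = -60*z)
(K(f, 3) + 1/(-12))*7 = (-60*3 + 1/(-12))*7 = (-180 - 1/12)*7 = -2161/12*7 = -15127/12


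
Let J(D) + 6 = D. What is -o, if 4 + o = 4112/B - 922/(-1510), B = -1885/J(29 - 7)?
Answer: 2179867/56927 ≈ 38.292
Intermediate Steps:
J(D) = -6 + D
B = -1885/16 (B = -1885/(-6 + (29 - 7)) = -1885/(-6 + 22) = -1885/16 ≈ -117.81)
o = -2179867/56927 (o = -4 + (4112/(-1885/16) - 922/(-1510)) = -4 + (4112*(-16/1885) - 922*(-1/1510)) = -4 + (-65792/1885 + 461/755) = -4 - 1952159/56927 = -2179867/56927 ≈ -38.292)
-o = -1*(-2179867/56927) = 2179867/56927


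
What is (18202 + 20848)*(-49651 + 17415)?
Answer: -1258815800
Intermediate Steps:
(18202 + 20848)*(-49651 + 17415) = 39050*(-32236) = -1258815800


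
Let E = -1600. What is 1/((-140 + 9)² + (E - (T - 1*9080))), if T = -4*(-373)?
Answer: 1/23149 ≈ 4.3198e-5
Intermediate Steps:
T = 1492
1/((-140 + 9)² + (E - (T - 1*9080))) = 1/((-140 + 9)² + (-1600 - (1492 - 1*9080))) = 1/((-131)² + (-1600 - (1492 - 9080))) = 1/(17161 + (-1600 - 1*(-7588))) = 1/(17161 + (-1600 + 7588)) = 1/(17161 + 5988) = 1/23149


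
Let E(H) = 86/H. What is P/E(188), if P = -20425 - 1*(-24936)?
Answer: 424034/43 ≈ 9861.3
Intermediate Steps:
P = 4511 (P = -20425 + 24936 = 4511)
P/E(188) = 4511/((86/188)) = 4511/((86*(1/188))) = 4511/(43/94) = 4511*(94/43) = 424034/43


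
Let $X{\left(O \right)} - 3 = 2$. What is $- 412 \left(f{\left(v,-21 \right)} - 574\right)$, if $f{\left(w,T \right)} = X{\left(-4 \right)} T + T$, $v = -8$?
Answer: $288400$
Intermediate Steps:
$X{\left(O \right)} = 5$ ($X{\left(O \right)} = 3 + 2 = 5$)
$f{\left(w,T \right)} = 6 T$ ($f{\left(w,T \right)} = 5 T + T = 6 T$)
$- 412 \left(f{\left(v,-21 \right)} - 574\right) = - 412 \left(6 \left(-21\right) - 574\right) = - 412 \left(-126 - 574\right) = \left(-412\right) \left(-700\right) = 288400$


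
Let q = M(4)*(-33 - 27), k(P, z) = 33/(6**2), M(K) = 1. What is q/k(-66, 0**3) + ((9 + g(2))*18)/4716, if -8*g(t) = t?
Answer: -754175/11528 ≈ -65.421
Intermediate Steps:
k(P, z) = 11/12 (k(P, z) = 33/36 = 33*(1/36) = 11/12)
g(t) = -t/8
q = -60 (q = 1*(-33 - 27) = 1*(-60) = -60)
q/k(-66, 0**3) + ((9 + g(2))*18)/4716 = -60/11/12 + ((9 - 1/8*2)*18)/4716 = -60*12/11 + ((9 - 1/4)*18)*(1/4716) = -720/11 + ((35/4)*18)*(1/4716) = -720/11 + (315/2)*(1/4716) = -720/11 + 35/1048 = -754175/11528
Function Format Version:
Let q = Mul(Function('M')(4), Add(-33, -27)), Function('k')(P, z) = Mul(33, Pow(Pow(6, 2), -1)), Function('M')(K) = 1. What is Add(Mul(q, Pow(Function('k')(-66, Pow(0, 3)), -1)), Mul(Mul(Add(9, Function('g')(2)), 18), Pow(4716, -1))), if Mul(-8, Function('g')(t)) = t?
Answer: Rational(-754175, 11528) ≈ -65.421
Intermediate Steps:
Function('k')(P, z) = Rational(11, 12) (Function('k')(P, z) = Mul(33, Pow(36, -1)) = Mul(33, Rational(1, 36)) = Rational(11, 12))
Function('g')(t) = Mul(Rational(-1, 8), t)
q = -60 (q = Mul(1, Add(-33, -27)) = Mul(1, -60) = -60)
Add(Mul(q, Pow(Function('k')(-66, Pow(0, 3)), -1)), Mul(Mul(Add(9, Function('g')(2)), 18), Pow(4716, -1))) = Add(Mul(-60, Pow(Rational(11, 12), -1)), Mul(Mul(Add(9, Mul(Rational(-1, 8), 2)), 18), Pow(4716, -1))) = Add(Mul(-60, Rational(12, 11)), Mul(Mul(Add(9, Rational(-1, 4)), 18), Rational(1, 4716))) = Add(Rational(-720, 11), Mul(Mul(Rational(35, 4), 18), Rational(1, 4716))) = Add(Rational(-720, 11), Mul(Rational(315, 2), Rational(1, 4716))) = Add(Rational(-720, 11), Rational(35, 1048)) = Rational(-754175, 11528)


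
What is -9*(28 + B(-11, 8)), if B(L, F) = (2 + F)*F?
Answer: -972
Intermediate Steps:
B(L, F) = F*(2 + F)
-9*(28 + B(-11, 8)) = -9*(28 + 8*(2 + 8)) = -9*(28 + 8*10) = -9*(28 + 80) = -9*108 = -972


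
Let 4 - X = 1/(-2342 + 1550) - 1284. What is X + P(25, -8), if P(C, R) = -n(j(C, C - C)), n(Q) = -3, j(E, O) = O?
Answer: 1022473/792 ≈ 1291.0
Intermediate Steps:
P(C, R) = 3 (P(C, R) = -1*(-3) = 3)
X = 1020097/792 (X = 4 - (1/(-2342 + 1550) - 1284) = 4 - (1/(-792) - 1284) = 4 - (-1/792 - 1284) = 4 - 1*(-1016929/792) = 4 + 1016929/792 = 1020097/792 ≈ 1288.0)
X + P(25, -8) = 1020097/792 + 3 = 1022473/792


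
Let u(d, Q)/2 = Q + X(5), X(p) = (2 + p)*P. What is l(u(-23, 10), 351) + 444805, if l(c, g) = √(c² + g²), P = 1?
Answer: 444805 + √124357 ≈ 4.4516e+5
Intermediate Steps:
X(p) = 2 + p (X(p) = (2 + p)*1 = 2 + p)
u(d, Q) = 14 + 2*Q (u(d, Q) = 2*(Q + (2 + 5)) = 2*(Q + 7) = 2*(7 + Q) = 14 + 2*Q)
l(u(-23, 10), 351) + 444805 = √((14 + 2*10)² + 351²) + 444805 = √((14 + 20)² + 123201) + 444805 = √(34² + 123201) + 444805 = √(1156 + 123201) + 444805 = √124357 + 444805 = 444805 + √124357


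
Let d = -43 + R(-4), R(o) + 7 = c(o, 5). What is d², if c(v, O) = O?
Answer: 2025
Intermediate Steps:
R(o) = -2 (R(o) = -7 + 5 = -2)
d = -45 (d = -43 - 2 = -45)
d² = (-45)² = 2025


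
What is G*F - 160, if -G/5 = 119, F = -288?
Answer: 171200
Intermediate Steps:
G = -595 (G = -5*119 = -595)
G*F - 160 = -595*(-288) - 160 = 171360 - 160 = 171200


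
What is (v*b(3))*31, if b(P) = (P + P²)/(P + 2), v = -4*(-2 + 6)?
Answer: -5952/5 ≈ -1190.4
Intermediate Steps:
v = -16 (v = -4*4 = -16)
b(P) = (P + P²)/(2 + P)
(v*b(3))*31 = -48*(1 + 3)/(2 + 3)*31 = -48*4/5*31 = -16*12/5*31 = -192/5*31 = -5952/5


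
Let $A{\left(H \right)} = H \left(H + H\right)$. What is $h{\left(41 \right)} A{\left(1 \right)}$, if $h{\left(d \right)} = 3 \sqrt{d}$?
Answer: $6 \sqrt{41} \approx 38.419$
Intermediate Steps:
$A{\left(H \right)} = 2 H^{2}$ ($A{\left(H \right)} = H 2 H = 2 H^{2}$)
$h{\left(41 \right)} A{\left(1 \right)} = 3 \sqrt{41} \cdot 2 \cdot 1^{2} = 3 \sqrt{41} \cdot 2 \cdot 1 = 3 \sqrt{41} \cdot 2 = 6 \sqrt{41}$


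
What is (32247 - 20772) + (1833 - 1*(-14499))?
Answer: 27807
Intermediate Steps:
(32247 - 20772) + (1833 - 1*(-14499)) = 11475 + (1833 + 14499) = 11475 + 16332 = 27807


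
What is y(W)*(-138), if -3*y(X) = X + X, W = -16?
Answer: -1472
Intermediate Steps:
y(X) = -2*X/3 (y(X) = -(X + X)/3 = -2*X/3)
y(W)*(-138) = -⅔*(-16)*(-138) = (32/3)*(-138) = -1472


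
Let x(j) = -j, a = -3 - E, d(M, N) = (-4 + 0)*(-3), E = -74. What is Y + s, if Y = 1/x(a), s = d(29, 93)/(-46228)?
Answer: -11770/820547 ≈ -0.014344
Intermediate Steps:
d(M, N) = 12 (d(M, N) = -4*(-3) = 12)
a = 71 (a = -3 - 1*(-74) = -3 + 74 = 71)
s = -3/11557 (s = 12/(-46228) = 12*(-1/46228) = -3/11557 ≈ -0.00025958)
Y = -1/71 (Y = 1/(-1*71) = 1/(-71) = -1/71 ≈ -0.014085)
Y + s = -1/71 - 3/11557 = -11770/820547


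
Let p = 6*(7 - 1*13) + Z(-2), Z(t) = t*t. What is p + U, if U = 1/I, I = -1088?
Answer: -34817/1088 ≈ -32.001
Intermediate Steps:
Z(t) = t**2
p = -32 (p = 6*(7 - 1*13) + (-2)**2 = 6*(7 - 13) + 4 = 6*(-6) + 4 = -36 + 4 = -32)
U = -1/1088 (U = 1/(-1088) = -1/1088 ≈ -0.00091912)
p + U = -32 - 1/1088 = -34817/1088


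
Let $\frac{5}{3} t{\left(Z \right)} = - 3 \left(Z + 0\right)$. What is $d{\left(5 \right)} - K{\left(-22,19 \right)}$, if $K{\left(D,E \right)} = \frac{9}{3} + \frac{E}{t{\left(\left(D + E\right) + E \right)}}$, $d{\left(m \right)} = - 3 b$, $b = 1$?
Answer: $- \frac{769}{144} \approx -5.3403$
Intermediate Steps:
$t{\left(Z \right)} = - \frac{9 Z}{5}$ ($t{\left(Z \right)} = \frac{3 \left(- 3 \left(Z + 0\right)\right)}{5} = \frac{3 \left(- 3 Z\right)}{5} = - \frac{9 Z}{5}$)
$d{\left(m \right)} = -3$ ($d{\left(m \right)} = \left(-3\right) 1 = -3$)
$K{\left(D,E \right)} = 3 + \frac{E}{- \frac{18 E}{5} - \frac{9 D}{5}}$ ($K{\left(D,E \right)} = \frac{9}{3} + \frac{E}{\left(- \frac{9}{5}\right) \left(\left(D + E\right) + E\right)} = 9 \cdot \frac{1}{3} + \frac{E}{\left(- \frac{9}{5}\right) \left(D + 2 E\right)} = 3 + \frac{E}{- \frac{18 E}{5} - \frac{9 D}{5}}$)
$d{\left(5 \right)} - K{\left(-22,19 \right)} = -3 - \frac{27 \left(-22\right) + 49 \cdot 19}{9 \left(-22 + 2 \cdot 19\right)} = -3 - \frac{-594 + 931}{9 \left(-22 + 38\right)} = -3 - \frac{1}{9} \cdot \frac{1}{16} \cdot 337 = -3 - \frac{337}{144} = - \frac{769}{144}$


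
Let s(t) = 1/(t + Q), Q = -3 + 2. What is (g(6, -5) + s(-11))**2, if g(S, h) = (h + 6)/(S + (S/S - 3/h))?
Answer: 121/51984 ≈ 0.0023276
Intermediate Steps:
Q = -1
g(S, h) = (6 + h)/(1 + S - 3/h) (g(S, h) = (6 + h)/(S + (1 - 3/h)) = (6 + h)/(1 + S - 3/h))
s(t) = 1/(-1 + t) (s(t) = 1/(t - 1) = 1/(-1 + t))
(g(6, -5) + s(-11))**2 = (-5*(6 - 5)/(-3 - 5 + 6*(-5)) + 1/(-1 - 11))**2 = (-5*1/(-3 - 5 - 30) + 1/(-12))**2 = (-5*1/(-38) - 1/12)**2 = (-5*(-1/38)*1 - 1/12)**2 = (5/38 - 1/12)**2 = (11/228)**2 = 121/51984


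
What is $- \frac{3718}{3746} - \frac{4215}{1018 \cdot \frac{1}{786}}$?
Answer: $- \frac{3103561366}{953357} \approx -3255.4$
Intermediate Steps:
$- \frac{3718}{3746} - \frac{4215}{1018 \cdot \frac{1}{786}} = \left(-3718\right) \frac{1}{3746} - \frac{4215}{1018 \cdot \frac{1}{786}} = - \frac{1859}{1873} - \frac{4215}{\frac{509}{393}} = - \frac{1859}{1873} - \frac{1656495}{509} = - \frac{3103561366}{953357}$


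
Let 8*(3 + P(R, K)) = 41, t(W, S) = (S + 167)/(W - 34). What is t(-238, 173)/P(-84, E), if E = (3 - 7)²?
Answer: -10/17 ≈ -0.58823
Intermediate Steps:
E = 16 (E = (-4)² = 16)
t(W, S) = (167 + S)/(-34 + W)
P(R, K) = 17/8 (P(R, K) = -3 + (⅛)*41 = -3 + 41/8 = 17/8)
t(-238, 173)/P(-84, E) = ((167 + 173)/(-34 - 238))/(17/8) = (340/(-272))*(8/17) = -1/272*340*(8/17) = -5/4*8/17 = -10/17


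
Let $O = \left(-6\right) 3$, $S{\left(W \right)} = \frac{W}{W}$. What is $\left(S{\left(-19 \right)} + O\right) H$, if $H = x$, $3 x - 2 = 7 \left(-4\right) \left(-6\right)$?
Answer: $- \frac{2890}{3} \approx -963.33$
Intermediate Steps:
$S{\left(W \right)} = 1$
$x = \frac{170}{3}$ ($x = \frac{2}{3} + \frac{7 \left(-4\right) \left(-6\right)}{3} = \frac{2}{3} + \frac{\left(-28\right) \left(-6\right)}{3} = \frac{2}{3} + \frac{1}{3} \cdot 168 = \frac{2}{3} + 56 = \frac{170}{3} \approx 56.667$)
$O = -18$
$H = \frac{170}{3} \approx 56.667$
$\left(S{\left(-19 \right)} + O\right) H = \left(1 - 18\right) \frac{170}{3} = \left(-17\right) \frac{170}{3} = - \frac{2890}{3}$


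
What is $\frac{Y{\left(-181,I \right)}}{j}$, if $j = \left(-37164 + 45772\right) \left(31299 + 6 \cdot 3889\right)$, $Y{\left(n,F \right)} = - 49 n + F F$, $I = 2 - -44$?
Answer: $\frac{10985}{470280864} \approx 2.3358 \cdot 10^{-5}$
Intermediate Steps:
$I = 46$ ($I = 2 + 44 = 46$)
$Y{\left(n,F \right)} = F^{2} - 49 n$ ($Y{\left(n,F \right)} = - 49 n + F^{2} = F^{2} - 49 n$)
$j = 470280864$ ($j = 8608 \left(31299 + 23334\right) = 8608 \cdot 54633 = 470280864$)
$\frac{Y{\left(-181,I \right)}}{j} = \frac{46^{2} - -8869}{470280864} = \left(2116 + 8869\right) \frac{1}{470280864} = 10985 \cdot \frac{1}{470280864} = \frac{10985}{470280864}$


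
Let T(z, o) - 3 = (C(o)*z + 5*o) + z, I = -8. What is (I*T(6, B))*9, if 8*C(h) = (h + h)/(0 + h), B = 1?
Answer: -1116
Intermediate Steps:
C(h) = ¼ (C(h) = ((h + h)/(0 + h))/8 = ((2*h)/h)/8 = (⅛)*2 = ¼)
T(z, o) = 3 + 5*o + 5*z/4 (T(z, o) = 3 + ((z/4 + 5*o) + z) = 3 + ((5*o + z/4) + z) = 3 + (5*o + 5*z/4) = 3 + 5*o + 5*z/4)
(I*T(6, B))*9 = -8*(3 + 5*1 + (5/4)*6)*9 = -8*(3 + 5 + 15/2)*9 = -8*31/2*9 = -124*9 = -1116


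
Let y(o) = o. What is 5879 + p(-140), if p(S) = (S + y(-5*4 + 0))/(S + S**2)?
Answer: 5720259/973 ≈ 5879.0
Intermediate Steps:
p(S) = (-20 + S)/(S + S**2) (p(S) = (S + (-5*4 + 0))/(S + S**2) = (S + (-20 + 0))/(S + S**2) = (S - 20)/(S + S**2) = (-20 + S)/(S + S**2))
5879 + p(-140) = 5879 + (-20 - 140)/((-140)*(1 - 140)) = 5879 - 1/140*(-160)/(-139) = 5879 - 1/140*(-1/139)*(-160) = 5879 - 8/973 = 5720259/973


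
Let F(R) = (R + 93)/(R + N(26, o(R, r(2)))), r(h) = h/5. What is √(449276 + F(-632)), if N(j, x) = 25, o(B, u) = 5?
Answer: √165535620097/607 ≈ 670.28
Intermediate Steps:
r(h) = h/5 (r(h) = h*(⅕) = h/5)
F(R) = (93 + R)/(25 + R) (F(R) = (R + 93)/(R + 25) = (93 + R)/(25 + R))
√(449276 + F(-632)) = √(449276 + (93 - 632)/(25 - 632)) = √(449276 - 539/(-607)) = √(449276 - 1/607*(-539)) = √(449276 + 539/607) = √(272711071/607) = √165535620097/607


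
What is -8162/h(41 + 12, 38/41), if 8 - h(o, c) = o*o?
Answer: 8162/2801 ≈ 2.9140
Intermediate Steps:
h(o, c) = 8 - o**2 (h(o, c) = 8 - o*o = 8 - o**2)
-8162/h(41 + 12, 38/41) = -8162/(8 - (41 + 12)**2) = -8162/(8 - 1*53**2) = -8162/(8 - 1*2809) = -8162/(8 - 2809) = -8162/(-2801) = -8162*(-1/2801) = 8162/2801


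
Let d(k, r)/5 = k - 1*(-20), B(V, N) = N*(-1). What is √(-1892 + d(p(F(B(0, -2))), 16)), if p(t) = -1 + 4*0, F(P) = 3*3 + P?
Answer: I*√1797 ≈ 42.391*I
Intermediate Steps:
B(V, N) = -N
F(P) = 9 + P
p(t) = -1 (p(t) = -1 + 0 = -1)
d(k, r) = 100 + 5*k (d(k, r) = 5*(k - 1*(-20)) = 5*(k + 20) = 5*(20 + k) = 100 + 5*k)
√(-1892 + d(p(F(B(0, -2))), 16)) = √(-1892 + (100 + 5*(-1))) = √(-1892 + (100 - 5)) = √(-1892 + 95) = √(-1797) = I*√1797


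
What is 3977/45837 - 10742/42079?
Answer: -325032871/1928775123 ≈ -0.16852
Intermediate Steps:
3977/45837 - 10742/42079 = -325032871/1928775123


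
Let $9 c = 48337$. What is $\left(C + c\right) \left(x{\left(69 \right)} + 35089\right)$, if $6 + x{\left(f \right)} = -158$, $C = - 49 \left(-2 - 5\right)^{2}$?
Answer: $\frac{933475400}{9} \approx 1.0372 \cdot 10^{8}$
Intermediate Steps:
$c = \frac{48337}{9}$ ($c = \frac{1}{9} \cdot 48337 = \frac{48337}{9} \approx 5370.8$)
$C = -2401$ ($C = - 49 \left(-7\right)^{2} = \left(-49\right) 49 = -2401$)
$x{\left(f \right)} = -164$ ($x{\left(f \right)} = -6 - 158 = -164$)
$\left(C + c\right) \left(x{\left(69 \right)} + 35089\right) = \left(-2401 + \frac{48337}{9}\right) \left(-164 + 35089\right) = \frac{26728}{9} \cdot 34925 = \frac{933475400}{9}$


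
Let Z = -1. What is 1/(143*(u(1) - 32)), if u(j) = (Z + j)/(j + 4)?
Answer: -1/4576 ≈ -0.00021853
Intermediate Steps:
u(j) = (-1 + j)/(4 + j) (u(j) = (-1 + j)/(j + 4) = (-1 + j)/(4 + j))
1/(143*(u(1) - 32)) = 1/(143*((-1 + 1)/(4 + 1) - 32)) = 1/(143*(0/5 - 32)) = 1/(143*((1/5)*0 - 32)) = 1/(143*(0 - 32)) = 1/(143*(-32)) = 1/(-4576) = -1/4576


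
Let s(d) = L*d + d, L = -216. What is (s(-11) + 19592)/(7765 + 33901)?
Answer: 21957/41666 ≈ 0.52698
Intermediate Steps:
s(d) = -215*d (s(d) = -216*d + d = -215*d)
(s(-11) + 19592)/(7765 + 33901) = (-215*(-11) + 19592)/(7765 + 33901) = (2365 + 19592)/41666 = 21957*(1/41666) = 21957/41666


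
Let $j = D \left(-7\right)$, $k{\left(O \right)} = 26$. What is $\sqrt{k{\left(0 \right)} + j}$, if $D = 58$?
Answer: $2 i \sqrt{95} \approx 19.494 i$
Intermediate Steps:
$j = -406$ ($j = 58 \left(-7\right) = -406$)
$\sqrt{k{\left(0 \right)} + j} = \sqrt{26 - 406} = \sqrt{-380} = 2 i \sqrt{95}$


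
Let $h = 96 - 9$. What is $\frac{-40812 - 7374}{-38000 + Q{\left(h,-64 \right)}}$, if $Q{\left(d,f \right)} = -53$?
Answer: $\frac{48186}{38053} \approx 1.2663$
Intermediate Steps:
$h = 87$
$\frac{-40812 - 7374}{-38000 + Q{\left(h,-64 \right)}} = \frac{-40812 - 7374}{-38000 - 53} = - \frac{48186}{-38053} = \left(-48186\right) \left(- \frac{1}{38053}\right) = \frac{48186}{38053}$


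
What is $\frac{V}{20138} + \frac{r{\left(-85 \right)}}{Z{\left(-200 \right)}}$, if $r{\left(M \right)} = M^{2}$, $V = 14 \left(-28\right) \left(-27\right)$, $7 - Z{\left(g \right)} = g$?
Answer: $\frac{73843969}{2084283} \approx 35.429$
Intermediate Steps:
$Z{\left(g \right)} = 7 - g$
$V = 10584$ ($V = \left(-392\right) \left(-27\right) = 10584$)
$\frac{V}{20138} + \frac{r{\left(-85 \right)}}{Z{\left(-200 \right)}} = \frac{10584}{20138} + \frac{\left(-85\right)^{2}}{7 - -200} = 10584 \cdot \frac{1}{20138} + \frac{7225}{7 + 200} = \frac{5292}{10069} + \frac{7225}{207} = \frac{73843969}{2084283}$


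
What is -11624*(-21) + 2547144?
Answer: 2791248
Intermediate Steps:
-11624*(-21) + 2547144 = 244104 + 2547144 = 2791248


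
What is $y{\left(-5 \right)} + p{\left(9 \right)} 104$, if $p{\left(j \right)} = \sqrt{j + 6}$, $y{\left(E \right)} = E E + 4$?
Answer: $29 + 104 \sqrt{15} \approx 431.79$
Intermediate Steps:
$y{\left(E \right)} = 4 + E^{2}$ ($y{\left(E \right)} = E^{2} + 4 = 4 + E^{2}$)
$p{\left(j \right)} = \sqrt{6 + j}$
$y{\left(-5 \right)} + p{\left(9 \right)} 104 = \left(4 + \left(-5\right)^{2}\right) + \sqrt{6 + 9} \cdot 104 = \left(4 + 25\right) + \sqrt{15} \cdot 104 = 29 + 104 \sqrt{15}$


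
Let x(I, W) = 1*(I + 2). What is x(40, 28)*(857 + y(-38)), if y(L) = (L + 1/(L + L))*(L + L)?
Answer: 157332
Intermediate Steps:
x(I, W) = 2 + I (x(I, W) = 1*(2 + I) = 2 + I)
y(L) = 2*L*(L + 1/(2*L)) (y(L) = (L + 1/(2*L))*(2*L) = 2*L*(L + 1/(2*L)))
x(40, 28)*(857 + y(-38)) = (2 + 40)*(857 + (1 + 2*(-38)²)) = 42*(857 + (1 + 2*1444)) = 42*(857 + (1 + 2888)) = 42*(857 + 2889) = 42*3746 = 157332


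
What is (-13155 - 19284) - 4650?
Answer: -37089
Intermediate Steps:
(-13155 - 19284) - 4650 = -32439 - 4650 = -37089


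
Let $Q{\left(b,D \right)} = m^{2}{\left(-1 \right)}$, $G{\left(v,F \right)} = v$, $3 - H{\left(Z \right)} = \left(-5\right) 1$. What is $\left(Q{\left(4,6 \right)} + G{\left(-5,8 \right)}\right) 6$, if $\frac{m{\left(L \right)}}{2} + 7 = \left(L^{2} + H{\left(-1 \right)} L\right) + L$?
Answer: $5370$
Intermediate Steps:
$H{\left(Z \right)} = 8$ ($H{\left(Z \right)} = 3 - \left(-5\right) 1 = 3 - -5 = 3 + 5 = 8$)
$m{\left(L \right)} = -14 + 2 L^{2} + 18 L$ ($m{\left(L \right)} = -14 + 2 \left(\left(L^{2} + 8 L\right) + L\right) = -14 + 2 \left(L^{2} + 9 L\right) = -14 + \left(2 L^{2} + 18 L\right) = -14 + 2 L^{2} + 18 L$)
$Q{\left(b,D \right)} = 900$ ($Q{\left(b,D \right)} = \left(-14 + 2 \left(-1\right)^{2} + 18 \left(-1\right)\right)^{2} = \left(-14 + 2 \cdot 1 - 18\right)^{2} = \left(-14 + 2 - 18\right)^{2} = \left(-30\right)^{2} = 900$)
$\left(Q{\left(4,6 \right)} + G{\left(-5,8 \right)}\right) 6 = \left(900 - 5\right) 6 = 895 \cdot 6 = 5370$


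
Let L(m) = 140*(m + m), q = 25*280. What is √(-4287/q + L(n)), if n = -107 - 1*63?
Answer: 13*I*√138013610/700 ≈ 218.18*I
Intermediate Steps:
q = 7000
n = -170 (n = -107 - 63 = -170)
L(m) = 280*m (L(m) = 140*(2*m) = 280*m)
√(-4287/q + L(n)) = √(-4287/7000 + 280*(-170)) = √(-4287*1/7000 - 47600) = √(-4287/7000 - 47600) = √(-333204287/7000) = 13*I*√138013610/700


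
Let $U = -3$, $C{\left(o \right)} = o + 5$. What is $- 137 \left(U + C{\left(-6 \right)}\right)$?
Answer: $548$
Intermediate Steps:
$C{\left(o \right)} = 5 + o$
$- 137 \left(U + C{\left(-6 \right)}\right) = - 137 \left(-3 + \left(5 - 6\right)\right) = - 137 \left(-3 - 1\right) = \left(-137\right) \left(-4\right) = 548$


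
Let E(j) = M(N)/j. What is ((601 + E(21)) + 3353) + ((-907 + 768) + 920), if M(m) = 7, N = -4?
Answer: 14206/3 ≈ 4735.3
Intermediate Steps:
E(j) = 7/j
((601 + E(21)) + 3353) + ((-907 + 768) + 920) = ((601 + 7/21) + 3353) + ((-907 + 768) + 920) = ((601 + 7*(1/21)) + 3353) + (-139 + 920) = ((601 + 1/3) + 3353) + 781 = (1804/3 + 3353) + 781 = 11863/3 + 781 = 14206/3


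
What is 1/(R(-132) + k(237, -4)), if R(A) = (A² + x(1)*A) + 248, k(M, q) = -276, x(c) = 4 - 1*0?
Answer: 1/16868 ≈ 5.9284e-5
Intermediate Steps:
x(c) = 4 (x(c) = 4 + 0 = 4)
R(A) = 248 + A² + 4*A (R(A) = (A² + 4*A) + 248 = 248 + A² + 4*A)
1/(R(-132) + k(237, -4)) = 1/((248 + (-132)² + 4*(-132)) - 276) = 1/((248 + 17424 - 528) - 276) = 1/(17144 - 276) = 1/16868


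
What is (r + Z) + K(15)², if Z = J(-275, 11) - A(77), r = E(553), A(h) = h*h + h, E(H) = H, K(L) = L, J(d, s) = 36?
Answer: -5192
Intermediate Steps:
A(h) = h + h² (A(h) = h² + h = h + h²)
r = 553
Z = -5970 (Z = 36 - 77*(1 + 77) = 36 - 77*78 = 36 - 1*6006 = 36 - 6006 = -5970)
(r + Z) + K(15)² = (553 - 5970) + 15² = -5417 + 225 = -5192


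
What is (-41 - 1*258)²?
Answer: 89401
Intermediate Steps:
(-41 - 1*258)² = (-41 - 258)² = (-299)² = 89401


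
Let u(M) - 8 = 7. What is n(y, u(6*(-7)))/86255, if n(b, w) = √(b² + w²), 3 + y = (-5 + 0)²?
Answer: √709/86255 ≈ 0.00030870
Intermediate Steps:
u(M) = 15 (u(M) = 8 + 7 = 15)
y = 22 (y = -3 + (-5 + 0)² = -3 + (-5)² = -3 + 25 = 22)
n(y, u(6*(-7)))/86255 = √(22² + 15²)/86255 = √(484 + 225)*(1/86255) = √709*(1/86255) = √709/86255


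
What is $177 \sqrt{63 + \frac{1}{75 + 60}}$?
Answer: $\frac{59 \sqrt{127590}}{15} \approx 1405.0$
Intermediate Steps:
$177 \sqrt{63 + \frac{1}{75 + 60}} = 177 \sqrt{63 + \frac{1}{135}} = 177 \sqrt{\frac{8506}{135}} = 177 \frac{\sqrt{127590}}{45} = \frac{59 \sqrt{127590}}{15}$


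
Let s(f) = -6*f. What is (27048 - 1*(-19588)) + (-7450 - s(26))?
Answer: 39342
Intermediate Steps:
(27048 - 1*(-19588)) + (-7450 - s(26)) = (27048 - 1*(-19588)) + (-7450 - (-6)*26) = (27048 + 19588) + (-7450 - 1*(-156)) = 46636 + (-7450 + 156) = 46636 - 7294 = 39342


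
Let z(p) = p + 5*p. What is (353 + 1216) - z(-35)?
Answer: 1779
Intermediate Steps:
z(p) = 6*p
(353 + 1216) - z(-35) = (353 + 1216) - 6*(-35) = 1569 - 1*(-210) = 1569 + 210 = 1779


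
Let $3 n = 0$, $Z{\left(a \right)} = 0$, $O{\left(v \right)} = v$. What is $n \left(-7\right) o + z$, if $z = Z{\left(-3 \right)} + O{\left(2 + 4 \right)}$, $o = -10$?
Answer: $6$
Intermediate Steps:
$n = 0$ ($n = \frac{1}{3} \cdot 0 = 0$)
$z = 6$ ($z = 0 + \left(2 + 4\right) = 0 + 6 = 6$)
$n \left(-7\right) o + z = 0 \left(-7\right) \left(-10\right) + 6 = 0 \left(-10\right) + 6 = 0 + 6 = 6$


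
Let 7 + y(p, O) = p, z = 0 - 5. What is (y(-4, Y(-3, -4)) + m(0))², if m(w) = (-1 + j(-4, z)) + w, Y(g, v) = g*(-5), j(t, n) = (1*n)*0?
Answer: 144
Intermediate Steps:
z = -5
j(t, n) = 0 (j(t, n) = n*0 = 0)
Y(g, v) = -5*g
y(p, O) = -7 + p
m(w) = -1 + w (m(w) = (-1 + 0) + w = -1 + w)
(y(-4, Y(-3, -4)) + m(0))² = ((-7 - 4) + (-1 + 0))² = (-11 - 1)² = (-12)² = 144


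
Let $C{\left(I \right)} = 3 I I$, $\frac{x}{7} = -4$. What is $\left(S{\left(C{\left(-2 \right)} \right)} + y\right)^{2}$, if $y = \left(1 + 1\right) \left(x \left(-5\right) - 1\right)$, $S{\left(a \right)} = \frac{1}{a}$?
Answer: $\frac{11135569}{144} \approx 77330.0$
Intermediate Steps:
$x = -28$ ($x = 7 \left(-4\right) = -28$)
$C{\left(I \right)} = 3 I^{2}$
$y = 278$ ($y = \left(1 + 1\right) \left(\left(-28\right) \left(-5\right) - 1\right) = 2 \left(140 - 1\right) = 2 \cdot 139 = 278$)
$\left(S{\left(C{\left(-2 \right)} \right)} + y\right)^{2} = \left(\frac{1}{3 \left(-2\right)^{2}} + 278\right)^{2} = \left(\frac{1}{3 \cdot 4} + 278\right)^{2} = \left(\frac{1}{12} + 278\right)^{2} = \left(\frac{3337}{12}\right)^{2} = \frac{11135569}{144}$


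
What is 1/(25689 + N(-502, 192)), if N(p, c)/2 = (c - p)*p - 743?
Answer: -1/672573 ≈ -1.4868e-6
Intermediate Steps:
N(p, c) = -1486 + 2*p*(c - p) (N(p, c) = 2*((c - p)*p - 743) = 2*(p*(c - p) - 743) = 2*(-743 + p*(c - p)) = -1486 + 2*p*(c - p))
1/(25689 + N(-502, 192)) = 1/(25689 + (-1486 - 2*(-502)**2 + 2*192*(-502))) = 1/(25689 + (-1486 - 2*252004 - 192768)) = 1/(25689 + (-1486 - 504008 - 192768)) = 1/(25689 - 698262) = 1/(-672573) = -1/672573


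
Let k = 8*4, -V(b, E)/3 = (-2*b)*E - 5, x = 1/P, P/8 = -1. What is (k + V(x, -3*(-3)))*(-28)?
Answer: -1127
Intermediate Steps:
P = -8 (P = 8*(-1) = -8)
x = -⅛ (x = 1/(-8) = -⅛ ≈ -0.12500)
V(b, E) = 15 + 6*E*b (V(b, E) = -3*((-2*b)*E - 5) = -3*(-2*E*b - 5) = -3*(-5 - 2*E*b) = 15 + 6*E*b)
k = 32
(k + V(x, -3*(-3)))*(-28) = (32 + (15 + 6*(-3*(-3))*(-⅛)))*(-28) = (32 + (15 + 6*9*(-⅛)))*(-28) = (32 + (15 - 27/4))*(-28) = (32 + 33/4)*(-28) = (161/4)*(-28) = -1127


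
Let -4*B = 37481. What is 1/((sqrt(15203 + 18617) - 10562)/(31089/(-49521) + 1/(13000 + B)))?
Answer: 794232662689/13363970357194596 + 150394369*sqrt(8455)/13363970357194596 ≈ 6.0466e-5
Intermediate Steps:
B = -37481/4 (B = -1/4*37481 = -37481/4 ≈ -9370.3)
1/((sqrt(15203 + 18617) - 10562)/(31089/(-49521) + 1/(13000 + B))) = 1/((sqrt(15203 + 18617) - 10562)/(31089/(-49521) + 1/(13000 - 37481/4))) = 1/((sqrt(33820) - 10562)/(31089*(-1/49521) + 1/(14519/4))) = 1/((2*sqrt(8455) - 10562)/(-10363/16507 + 4/14519)) = 1/((-10562 + 2*sqrt(8455))/(-150394369/239665133)) = 1/((-10562 + 2*sqrt(8455))*(-239665133/150394369)) = 1/(2531343134746/150394369 - 479330266*sqrt(8455)/150394369)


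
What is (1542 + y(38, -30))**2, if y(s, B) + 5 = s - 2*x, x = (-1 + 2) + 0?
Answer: 2474329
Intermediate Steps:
x = 1 (x = 1 + 0 = 1)
y(s, B) = -7 + s (y(s, B) = -5 + (s - 2*1) = -5 + (s - 2) = -5 + (-2 + s) = -7 + s)
(1542 + y(38, -30))**2 = (1542 + (-7 + 38))**2 = (1542 + 31)**2 = 1573**2 = 2474329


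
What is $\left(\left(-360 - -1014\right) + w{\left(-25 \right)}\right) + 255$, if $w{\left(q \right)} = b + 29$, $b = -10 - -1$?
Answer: $929$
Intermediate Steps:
$b = -9$ ($b = -10 + 1 = -9$)
$w{\left(q \right)} = 20$ ($w{\left(q \right)} = -9 + 29 = 20$)
$\left(\left(-360 - -1014\right) + w{\left(-25 \right)}\right) + 255 = \left(\left(-360 - -1014\right) + 20\right) + 255 = \left(\left(-360 + 1014\right) + 20\right) + 255 = \left(654 + 20\right) + 255 = 674 + 255 = 929$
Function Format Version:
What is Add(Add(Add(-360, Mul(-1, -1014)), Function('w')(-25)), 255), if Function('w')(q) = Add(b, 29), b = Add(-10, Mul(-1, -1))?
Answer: 929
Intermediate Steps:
b = -9 (b = Add(-10, 1) = -9)
Function('w')(q) = 20 (Function('w')(q) = Add(-9, 29) = 20)
Add(Add(Add(-360, Mul(-1, -1014)), Function('w')(-25)), 255) = Add(Add(Add(-360, Mul(-1, -1014)), 20), 255) = Add(Add(Add(-360, 1014), 20), 255) = Add(Add(654, 20), 255) = Add(674, 255) = 929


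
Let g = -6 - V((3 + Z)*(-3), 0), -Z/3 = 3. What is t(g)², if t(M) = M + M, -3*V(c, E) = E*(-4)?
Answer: 144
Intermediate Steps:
Z = -9 (Z = -3*3 = -9)
V(c, E) = 4*E/3 (V(c, E) = -E*(-4)/3 = -(-4)*E/3 = 4*E/3)
g = -6 (g = -6 - 4*0/3 = -6 - 1*0 = -6 + 0 = -6)
t(M) = 2*M
t(g)² = (2*(-6))² = (-12)² = 144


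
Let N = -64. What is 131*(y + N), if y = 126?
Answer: 8122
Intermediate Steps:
131*(y + N) = 131*(126 - 64) = 131*62 = 8122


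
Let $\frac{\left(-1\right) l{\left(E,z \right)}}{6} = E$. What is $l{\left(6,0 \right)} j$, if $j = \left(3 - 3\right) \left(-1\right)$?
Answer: $0$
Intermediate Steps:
$l{\left(E,z \right)} = - 6 E$
$j = 0$ ($j = 0 \left(-1\right) = 0$)
$l{\left(6,0 \right)} j = \left(-6\right) 6 \cdot 0 = \left(-36\right) 0 = 0$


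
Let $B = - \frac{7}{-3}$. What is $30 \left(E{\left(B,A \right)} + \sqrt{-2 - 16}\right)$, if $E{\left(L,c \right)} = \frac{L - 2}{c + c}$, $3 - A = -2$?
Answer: $1 + 90 i \sqrt{2} \approx 1.0 + 127.28 i$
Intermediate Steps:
$A = 5$ ($A = 3 - -2 = 3 + 2 = 5$)
$B = \frac{7}{3}$ ($B = \left(-7\right) \left(- \frac{1}{3}\right) = \frac{7}{3} \approx 2.3333$)
$E{\left(L,c \right)} = \frac{-2 + L}{2 c}$
$30 \left(E{\left(B,A \right)} + \sqrt{-2 - 16}\right) = 30 \left(\frac{-2 + \frac{7}{3}}{2 \cdot 5} + \sqrt{-2 - 16}\right) = 30 \left(\frac{1}{2} \cdot \frac{1}{5} \cdot \frac{1}{3} + \sqrt{-18}\right) = 30 \left(\frac{1}{30} + 3 i \sqrt{2}\right) = 1 + 90 i \sqrt{2}$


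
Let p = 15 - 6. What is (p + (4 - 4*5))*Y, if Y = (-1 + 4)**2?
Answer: -63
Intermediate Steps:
Y = 9 (Y = 3**2 = 9)
p = 9
(p + (4 - 4*5))*Y = (9 + (4 - 4*5))*9 = (9 + (4 - 20))*9 = (9 - 16)*9 = -7*9 = -63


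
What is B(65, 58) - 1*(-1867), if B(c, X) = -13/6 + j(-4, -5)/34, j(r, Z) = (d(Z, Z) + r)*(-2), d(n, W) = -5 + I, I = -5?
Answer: 190297/102 ≈ 1865.7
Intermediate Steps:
d(n, W) = -10 (d(n, W) = -5 - 5 = -10)
j(r, Z) = 20 - 2*r (j(r, Z) = (-10 + r)*(-2) = 20 - 2*r)
B(c, X) = -137/102 (B(c, X) = -13/6 + (20 - 2*(-4))/34 = -13*⅙ + (20 + 8)*(1/34) = -13/6 + 28*(1/34) = -13/6 + 14/17 = -137/102)
B(65, 58) - 1*(-1867) = -137/102 - 1*(-1867) = -137/102 + 1867 = 190297/102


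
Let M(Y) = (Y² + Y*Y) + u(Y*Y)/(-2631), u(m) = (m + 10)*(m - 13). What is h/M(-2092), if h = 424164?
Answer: -61998638/1062799725567 ≈ -5.8335e-5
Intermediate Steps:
u(m) = (-13 + m)*(10 + m) (u(m) = (10 + m)*(-13 + m) = (-13 + m)*(10 + m))
M(Y) = 130/2631 - Y⁴/2631 + 1755*Y²/877 (M(Y) = (Y² + Y*Y) + (-130 + (Y*Y)² - 3*Y*Y)/(-2631) = (Y² + Y²) + (-130 + (Y²)² - 3*Y²)*(-1/2631) = 2*Y² + (-130 + Y⁴ - 3*Y²)*(-1/2631) = 2*Y² + (130/2631 - Y⁴/2631 + Y²/877) = 130/2631 - Y⁴/2631 + 1755*Y²/877)
h/M(-2092) = 424164/(130/2631 - 1/2631*(-2092)⁴ + (1755/877)*(-2092)²) = 424164/(130/2631 - 1/2631*19153437143296 + (1755/877)*4376464) = 424164/(130/2631 - 19153437143296/2631 + 7680694320/877) = 424164/(-6376798353402/877) = 424164*(-877/6376798353402) = -61998638/1062799725567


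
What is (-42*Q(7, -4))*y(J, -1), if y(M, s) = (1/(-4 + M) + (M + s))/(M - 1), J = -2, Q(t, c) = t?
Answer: -931/3 ≈ -310.33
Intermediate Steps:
y(M, s) = (M + s + 1/(-4 + M))/(-1 + M)
(-42*Q(7, -4))*y(J, -1) = (-42*7)*((1 + (-2)**2 - 4*(-2) - 4*(-1) - 2*(-1))/(4 + (-2)**2 - 5*(-2))) = -294*(1 + 4 + 8 + 4 + 2)/(4 + 4 + 10) = -294*19/18 = -931/3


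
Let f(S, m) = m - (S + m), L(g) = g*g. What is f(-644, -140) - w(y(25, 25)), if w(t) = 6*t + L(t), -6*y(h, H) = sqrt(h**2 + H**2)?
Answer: 10967/18 + 25*sqrt(2) ≈ 644.63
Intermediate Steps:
y(h, H) = -sqrt(H**2 + h**2)/6 (y(h, H) = -sqrt(h**2 + H**2)/6 = -sqrt(H**2 + h**2)/6)
L(g) = g**2
f(S, m) = -S (f(S, m) = m + (-S - m) = -S)
w(t) = t**2 + 6*t (w(t) = 6*t + t**2 = t**2 + 6*t)
f(-644, -140) - w(y(25, 25)) = -1*(-644) - (-sqrt(25**2 + 25**2)/6)*(6 - sqrt(25**2 + 25**2)/6) = 644 - (-sqrt(625 + 625)/6)*(6 - sqrt(625 + 625)/6) = 644 - (-25*sqrt(2)/6)*(6 - 25*sqrt(2)/6) = 644 - (-25)*sqrt(2)*(6 - 25*sqrt(2)/6)/6 = 644 + 25*sqrt(2)*(6 - 25*sqrt(2)/6)/6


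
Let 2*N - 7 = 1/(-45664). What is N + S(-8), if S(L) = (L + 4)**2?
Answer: 1780895/91328 ≈ 19.500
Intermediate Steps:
N = 319647/91328 (N = 7/2 + (1/2)/(-45664) = 7/2 + (1/2)*(-1/45664) = 7/2 - 1/91328 = 319647/91328 ≈ 3.5000)
S(L) = (4 + L)**2
N + S(-8) = 319647/91328 + (4 - 8)**2 = 319647/91328 + (-4)**2 = 319647/91328 + 16 = 1780895/91328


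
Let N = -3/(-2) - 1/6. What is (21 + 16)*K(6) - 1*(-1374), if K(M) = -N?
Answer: 3974/3 ≈ 1324.7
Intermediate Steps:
N = 4/3 (N = -3*(-½) - 1*⅙ = 3/2 - ⅙ = 4/3 ≈ 1.3333)
K(M) = -4/3 (K(M) = -1*4/3 = -4/3)
(21 + 16)*K(6) - 1*(-1374) = (21 + 16)*(-4/3) - 1*(-1374) = 37*(-4/3) + 1374 = -148/3 + 1374 = 3974/3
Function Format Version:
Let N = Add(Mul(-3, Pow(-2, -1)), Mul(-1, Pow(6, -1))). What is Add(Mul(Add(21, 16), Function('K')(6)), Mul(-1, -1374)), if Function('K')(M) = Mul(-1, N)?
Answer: Rational(3974, 3) ≈ 1324.7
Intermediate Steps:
N = Rational(4, 3) (N = Add(Mul(-3, Rational(-1, 2)), Mul(-1, Rational(1, 6))) = Add(Rational(3, 2), Rational(-1, 6)) = Rational(4, 3) ≈ 1.3333)
Function('K')(M) = Rational(-4, 3) (Function('K')(M) = Mul(-1, Rational(4, 3)) = Rational(-4, 3))
Add(Mul(Add(21, 16), Function('K')(6)), Mul(-1, -1374)) = Add(Mul(Add(21, 16), Rational(-4, 3)), Mul(-1, -1374)) = Add(Mul(37, Rational(-4, 3)), 1374) = Add(Rational(-148, 3), 1374) = Rational(3974, 3)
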